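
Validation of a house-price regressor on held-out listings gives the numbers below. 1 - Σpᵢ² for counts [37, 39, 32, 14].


Probabilities: [37/122, 39/122, 32/122, 14/122] ≈ [0.3033, 0.3197, 0.2623, 0.1148]
Σpᵢ² = (1369 + 1521 + 1024 + 196)/122² = 4110/14884
Gini = 1 - Σpᵢ² = 1 - 4110/14884 = 0.7239

0.7239


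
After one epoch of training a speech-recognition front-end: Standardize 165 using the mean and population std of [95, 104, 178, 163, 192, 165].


μ = 149.5, σ = 36.7004
z = (165 - 149.5)/36.7004 = 0.4223

0.4223


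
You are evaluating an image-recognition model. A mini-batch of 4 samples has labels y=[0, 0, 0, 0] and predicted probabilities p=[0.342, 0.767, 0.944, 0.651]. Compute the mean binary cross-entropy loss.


L[0] = -ln(1-0.342) = -ln(0.658) = 0.4186
L[1] = -ln(1-0.767) = -ln(0.233) = 1.4567
L[2] = -ln(1-0.944) = -ln(0.056) = 2.8824
L[3] = -ln(1-0.651) = -ln(0.349) = 1.0527
mean = (0.4186 + 1.4567 + 2.8824 + 1.0527)/4 = 1.4526

1.4526


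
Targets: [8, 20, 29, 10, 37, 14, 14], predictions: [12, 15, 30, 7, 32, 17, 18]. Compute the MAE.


Absolute errors: |8-12|=4, |20-15|=5, |29-30|=1, |10-7|=3, |37-32|=5, |14-17|=3, |14-18|=4
Sum = 25
MAE = 25/7 = 25/7

25/7


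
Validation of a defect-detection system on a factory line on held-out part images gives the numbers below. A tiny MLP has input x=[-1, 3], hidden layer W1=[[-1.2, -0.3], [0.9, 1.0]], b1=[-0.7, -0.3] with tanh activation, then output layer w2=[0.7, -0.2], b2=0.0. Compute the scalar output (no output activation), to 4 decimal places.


z1[0] = (-1.2)·(-1) + (-0.3)·(3) - 0.7 = -0.4
z1[1] = (0.9)·(-1) + (1.0)·(3) - 0.3 = 1.8
h = tanh(z1) = [-0.3799, 0.9468]
output = (0.7)·(-0.3799) + (-0.2)·(0.9468) + 0.0 = -0.4553

-0.4553


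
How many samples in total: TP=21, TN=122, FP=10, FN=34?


Total = TP + TN + FP + FN
= 21 + 122 + 10 + 34
= 187
(Predicted positive: 31, predicted negative: 156)

187


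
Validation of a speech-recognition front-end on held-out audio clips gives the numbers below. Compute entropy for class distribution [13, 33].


Probabilities: [13/46, 33/46] ≈ [0.2826, 0.7174]
H = -((13/46)·log₂(13/46) + (33/46)·log₂(33/46))
  = 0.859 bits

0.859 bits


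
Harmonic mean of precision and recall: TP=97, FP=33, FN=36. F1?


Precision = 97/130 = 0.7462
Recall = 97/133 = 0.7293
F1 = 2·P·R/(P+R) = 2·TP/(2·TP+FP+FN) = 194/(194+33+36) = 194/263 = 0.7376

0.7376


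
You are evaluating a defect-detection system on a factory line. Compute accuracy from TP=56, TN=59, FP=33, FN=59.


Accuracy = (TP+TN)/(TP+TN+FP+FN)
= (56+59)/(207)
= 115/207 = 55.56%

55.56%


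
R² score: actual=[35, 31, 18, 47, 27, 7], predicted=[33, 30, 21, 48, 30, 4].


ȳ = 27.5
SS_res = Σ(y-ŷ)² = 33
SS_tot = Σ(y-ȳ)² = 959.5
R² = 1 - SS_res/SS_tot = 1 - 0.0344 = 0.9656

0.9656


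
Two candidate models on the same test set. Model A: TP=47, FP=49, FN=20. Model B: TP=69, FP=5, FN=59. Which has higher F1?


Model A: P=47/96=0.4896, R=47/67=0.7015, F1=2PR/(P+R)=2TP/(2TP+FP+FN)=94/163=0.5767
Model B: P=69/74=0.9324, R=69/128=0.5391, F1=2PR/(P+R)=2TP/(2TP+FP+FN)=138/202=0.6832
0.5767 < 0.6832 → Model B

Model B


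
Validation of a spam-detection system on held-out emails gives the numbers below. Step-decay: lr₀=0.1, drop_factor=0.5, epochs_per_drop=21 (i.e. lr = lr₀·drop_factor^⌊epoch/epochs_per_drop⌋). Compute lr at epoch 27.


n_drops = ⌊27/21⌋ = 1
lr = 0.1·0.5^1 = 0.1·0.5 = 0.05

0.05


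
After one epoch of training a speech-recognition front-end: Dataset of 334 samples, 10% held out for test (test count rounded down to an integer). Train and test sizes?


Test = ⌊334·10/100⌋ = 33
Train = 334 - 33 = 301

Train: 301, Test: 33


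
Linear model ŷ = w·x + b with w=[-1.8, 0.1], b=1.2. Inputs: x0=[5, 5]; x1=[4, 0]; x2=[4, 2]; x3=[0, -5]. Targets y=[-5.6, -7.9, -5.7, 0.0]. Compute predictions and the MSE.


ŷ0 = (-1.8)·(5) + (0.1)·(5) + 1.2 = -7.3
ŷ1 = (-1.8)·(4) + (0.1)·(0) + 1.2 = -6.0
ŷ2 = (-1.8)·(4) + (0.1)·(2) + 1.2 = -5.8
ŷ3 = (-1.8)·(0) + (0.1)·(-5) + 1.2 = 0.7
errors² = [2.89, 3.61, 0.01, 0.49]
MSE = 7.0000/4 = 1.75

1.75


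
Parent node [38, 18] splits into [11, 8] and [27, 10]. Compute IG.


Parent = [38, 18], H_parent = 0.9059
H_left = 0.9819 (n=19), H_right = 0.8419 (n=37)
H_children = (19/56)·0.9819 + (37/56)·0.8419 = 0.8894
IG = 0.9059 - 0.8894 = 0.0165

0.0165


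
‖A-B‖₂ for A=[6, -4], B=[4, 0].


d = √((6-4)² + (-4-0)²)
  = √(4 + 16)
  = √20 = 4.4721

4.4721


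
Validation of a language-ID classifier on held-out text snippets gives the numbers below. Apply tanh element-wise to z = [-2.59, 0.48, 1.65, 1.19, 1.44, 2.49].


tanh(-2.59) = -0.9888
tanh(0.48) = 0.4462
tanh(1.65) = 0.9289
tanh(1.19) = 0.8306
tanh(1.44) = 0.8937
tanh(2.49) = 0.9863
result = [-0.9888, 0.4462, 0.9289, 0.8306, 0.8937, 0.9863]

[-0.9888, 0.4462, 0.9289, 0.8306, 0.8937, 0.9863]


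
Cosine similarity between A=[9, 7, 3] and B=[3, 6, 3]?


A·B = 9·3 + 7·6 + 3·3 = 78
‖A‖ = √139 = 11.7898, ‖B‖ = √54 = 7.3485
cos = 78/(√139·√54) = 78/√7506 = 0.9003

0.9003


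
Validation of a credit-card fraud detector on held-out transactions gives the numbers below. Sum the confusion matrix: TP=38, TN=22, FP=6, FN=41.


Total = TP + TN + FP + FN
= 38 + 22 + 6 + 41
= 107
(Predicted positive: 44, predicted negative: 63)

107


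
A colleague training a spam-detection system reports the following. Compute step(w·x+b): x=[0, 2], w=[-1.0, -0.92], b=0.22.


z = (0)·(-1.0) + (2)·(-0.92) + 0.22
  = -1.62
step(z) = 0 (z<0)

0


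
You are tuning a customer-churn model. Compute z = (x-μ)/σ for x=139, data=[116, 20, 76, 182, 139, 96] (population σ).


μ = 104.8333, σ = 50.5846
z = (139 - 104.8333)/50.5846 = 0.6754

0.6754


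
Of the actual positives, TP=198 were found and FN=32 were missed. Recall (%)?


Recall = TP/(TP+FN)
= 198/(198+32)
= 198/230 = 86.09%

86.09%


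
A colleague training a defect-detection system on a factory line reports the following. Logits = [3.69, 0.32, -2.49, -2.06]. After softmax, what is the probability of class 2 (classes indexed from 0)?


Exponentials: e^3.69=40.0448, e^0.32=1.3771, e^-2.49=0.0829, e^-2.06=0.1275
Sum = 41.6323
Softmax = [0.9619, 0.0331, 0.002, 0.0031]
p[2] = 0.0829/41.6323 = 0.002

0.002


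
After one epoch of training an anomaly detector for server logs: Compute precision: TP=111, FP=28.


Precision = TP/(TP+FP)
= 111/(111+28)
= 111/139 = 79.86%

79.86%


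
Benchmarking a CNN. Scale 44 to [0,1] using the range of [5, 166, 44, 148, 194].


min=5, max=194
(44-5)/(194-5) = 39/189 = 0.2063

0.2063


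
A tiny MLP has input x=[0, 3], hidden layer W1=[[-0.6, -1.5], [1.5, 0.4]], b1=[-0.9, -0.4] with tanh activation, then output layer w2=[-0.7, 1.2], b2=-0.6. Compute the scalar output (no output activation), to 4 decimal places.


z1[0] = (-0.6)·(0) + (-1.5)·(3) - 0.9 = -5.4
z1[1] = (1.5)·(0) + (0.4)·(3) - 0.4 = 0.8
h = tanh(z1) = [-1.0, 0.664]
output = (-0.7)·(-1.0) + (1.2)·(0.664) - 0.6 = 0.8968

0.8968


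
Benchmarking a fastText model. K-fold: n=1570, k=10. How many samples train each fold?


Fold size = 1570/10 = 157
Training per fold = 1570 - 157 = 1413

1413


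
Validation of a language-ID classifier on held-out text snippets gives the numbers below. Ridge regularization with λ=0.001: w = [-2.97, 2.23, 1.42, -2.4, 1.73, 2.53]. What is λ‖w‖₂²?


‖w‖₂² = (-2.97)² + (2.23)² + (1.42)² + (-2.4)² + (1.73)² + (2.53)²
     = 8.8209 + 4.9729 + 2.0164 + 5.76 + 2.9929 + 6.4009
     = 30.964
λ·‖w‖₂² = 0.001·30.964 = 0.030964

0.030964


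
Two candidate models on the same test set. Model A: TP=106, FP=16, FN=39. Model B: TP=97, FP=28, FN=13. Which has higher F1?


Model A: P=106/122=0.8689, R=106/145=0.731, F1=2PR/(P+R)=2TP/(2TP+FP+FN)=212/267=0.794
Model B: P=97/125=0.776, R=97/110=0.8818, F1=2PR/(P+R)=2TP/(2TP+FP+FN)=194/235=0.8255
0.794 < 0.8255 → Model B

Model B


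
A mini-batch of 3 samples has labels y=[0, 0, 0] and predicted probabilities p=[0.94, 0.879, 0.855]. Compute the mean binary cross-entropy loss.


L[0] = -ln(1-0.94) = -ln(0.06) = 2.8134
L[1] = -ln(1-0.879) = -ln(0.121) = 2.112
L[2] = -ln(1-0.855) = -ln(0.145) = 1.931
mean = (2.8134 + 2.112 + 1.931)/3 = 2.2855

2.2855


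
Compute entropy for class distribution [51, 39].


Probabilities: [51/90, 39/90] ≈ [0.5667, 0.4333]
H = -((51/90)·log₂(51/90) + (39/90)·log₂(39/90))
  = 0.9871 bits

0.9871 bits


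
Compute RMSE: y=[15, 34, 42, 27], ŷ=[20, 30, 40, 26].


MSE = 46/4 = 11.5
RMSE = √(46/4) = 3.3912

3.3912


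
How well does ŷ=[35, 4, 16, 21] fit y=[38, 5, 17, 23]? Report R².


ȳ = 20.75
SS_res = Σ(y-ŷ)² = 15
SS_tot = Σ(y-ȳ)² = 564.75
R² = 1 - SS_res/SS_tot = 1 - 0.0266 = 0.9734

0.9734


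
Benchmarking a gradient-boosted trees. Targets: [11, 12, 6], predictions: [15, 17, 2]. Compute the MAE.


Absolute errors: |11-15|=4, |12-17|=5, |6-2|=4
Sum = 13
MAE = 13/3 = 13/3

13/3


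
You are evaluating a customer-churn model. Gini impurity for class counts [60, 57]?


Probabilities: [60/117, 57/117] ≈ [0.5128, 0.4872]
Σpᵢ² = (3600 + 3249)/117² = 6849/13689
Gini = 1 - Σpᵢ² = 1 - 6849/13689 = 0.4997

0.4997


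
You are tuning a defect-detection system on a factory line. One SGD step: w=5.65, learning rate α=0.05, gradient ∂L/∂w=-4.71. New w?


w_new = w - α·∇
= 5.65 - 0.05·-4.71
= 5.65 + 0.2355
= 5.8855

5.8855


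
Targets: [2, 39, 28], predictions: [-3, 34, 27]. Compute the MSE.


Squared errors: (2+ 3)²=25, (39-34)²=25, (28-27)²=1
Sum = 51
MSE = 51/3 = 17

17


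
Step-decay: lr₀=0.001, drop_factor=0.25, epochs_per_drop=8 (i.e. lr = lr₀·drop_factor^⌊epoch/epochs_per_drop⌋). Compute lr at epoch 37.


n_drops = ⌊37/8⌋ = 4
lr = 0.001·0.25^4 = 0.001·0.00390625 = 0.00000390625

0.00000390625


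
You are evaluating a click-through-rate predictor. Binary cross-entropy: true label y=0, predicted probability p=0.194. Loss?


BCE = -[y·ln(p) + (1-y)·ln(1-p)]
= -0 - 1·ln(1-0.194)
= -ln(0.806) = 0.2157

0.2157


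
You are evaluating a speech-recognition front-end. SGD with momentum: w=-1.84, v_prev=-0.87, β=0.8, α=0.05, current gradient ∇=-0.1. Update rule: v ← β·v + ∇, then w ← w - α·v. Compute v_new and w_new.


v_new = 0.8·-0.87 - 0.1 = -0.696 - 0.1 = -0.796
w_new = -1.84 - 0.05·-0.796 = -1.84 + 0.0398 = -1.8002

v_new=-0.796, w_new=-1.8002


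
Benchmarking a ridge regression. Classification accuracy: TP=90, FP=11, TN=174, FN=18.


Accuracy = (TP+TN)/(TP+TN+FP+FN)
= (90+174)/(293)
= 264/293 = 90.1%

90.1%


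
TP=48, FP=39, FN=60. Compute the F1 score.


Precision = 48/87 = 0.5517
Recall = 48/108 = 0.4444
F1 = 2·P·R/(P+R) = 2·TP/(2·TP+FP+FN) = 96/(96+39+60) = 96/195 = 0.4923

0.4923


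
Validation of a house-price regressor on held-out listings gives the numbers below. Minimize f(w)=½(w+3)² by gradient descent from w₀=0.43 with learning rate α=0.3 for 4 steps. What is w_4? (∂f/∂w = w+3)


step 1: grad = 0.43+3 = 3.43; w = 0.43 - 0.3·(3.43) = -0.599
step 2: grad = -0.599+3 = 2.401; w = -0.599 - 0.3·(2.401) = -1.3193
step 3: grad = -1.3193+3 = 1.6807; w = -1.3193 - 0.3·(1.6807) = -1.82351
step 4: grad = -1.82351+3 = 1.17649; w = -1.82351 - 0.3·(1.17649) = -2.176457

-2.176457


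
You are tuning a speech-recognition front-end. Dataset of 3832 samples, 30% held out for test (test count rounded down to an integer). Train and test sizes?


Test = ⌊3832·30/100⌋ = 1149
Train = 3832 - 1149 = 2683

Train: 2683, Test: 1149


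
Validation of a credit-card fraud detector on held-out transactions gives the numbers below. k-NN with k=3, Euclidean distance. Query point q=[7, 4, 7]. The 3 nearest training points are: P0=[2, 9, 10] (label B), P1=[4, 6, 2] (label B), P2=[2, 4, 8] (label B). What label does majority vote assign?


d(q,P0) = 7.6811  (label B)
d(q,P1) = 6.1644  (label B)
d(q,P2) = 5.099  (label B)
Votes: A=0, B=3
Majority → B

B


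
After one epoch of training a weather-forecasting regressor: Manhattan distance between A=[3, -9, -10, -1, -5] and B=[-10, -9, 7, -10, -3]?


d = |3+ 10| + |-9+ 9| + |-10-7| + |-1+ 10| + |-5+ 3|
  = 13 + 0 + 17 + 9 + 2
  = 41

41


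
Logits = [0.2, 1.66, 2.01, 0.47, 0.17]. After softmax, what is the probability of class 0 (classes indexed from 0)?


Exponentials: e^0.2=1.2214, e^1.66=5.2593, e^2.01=7.4633, e^0.47=1.6, e^0.17=1.1853
Sum = 16.7293
Softmax = [0.073, 0.3144, 0.4461, 0.0956, 0.0709]
p[0] = 1.2214/16.7293 = 0.073

0.073


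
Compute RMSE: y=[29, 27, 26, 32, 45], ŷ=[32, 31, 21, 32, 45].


MSE = 50/5 = 10
RMSE = √(50/5) = 3.1623

3.1623


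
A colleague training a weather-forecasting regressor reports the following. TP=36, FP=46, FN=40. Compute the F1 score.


Precision = 36/82 = 0.439
Recall = 36/76 = 0.4737
F1 = 2·P·R/(P+R) = 2·TP/(2·TP+FP+FN) = 72/(72+46+40) = 72/158 = 0.4557

0.4557


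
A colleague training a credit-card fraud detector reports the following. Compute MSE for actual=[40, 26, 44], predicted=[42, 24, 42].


Squared errors: (40-42)²=4, (26-24)²=4, (44-42)²=4
Sum = 12
MSE = 12/3 = 4

4


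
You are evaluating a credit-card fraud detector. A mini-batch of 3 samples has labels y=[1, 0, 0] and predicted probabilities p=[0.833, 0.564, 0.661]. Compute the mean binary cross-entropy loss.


L[0] = -ln(0.833) = 0.1827
L[1] = -ln(1-0.564) = -ln(0.436) = 0.8301
L[2] = -ln(1-0.661) = -ln(0.339) = 1.0818
mean = (0.1827 + 0.8301 + 1.0818)/3 = 0.6982

0.6982


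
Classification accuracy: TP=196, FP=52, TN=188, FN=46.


Accuracy = (TP+TN)/(TP+TN+FP+FN)
= (196+188)/(482)
= 384/482 = 79.67%

79.67%


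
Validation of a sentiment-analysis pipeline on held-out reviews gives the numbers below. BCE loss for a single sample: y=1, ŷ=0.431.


BCE = -[y·ln(p) + (1-y)·ln(1-p)]
= -1·ln(0.431) - 0
= -ln(0.431) = 0.8416

0.8416


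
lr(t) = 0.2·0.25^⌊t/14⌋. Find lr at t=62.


n_drops = ⌊62/14⌋ = 4
lr = 0.2·0.25^4 = 0.2·0.00390625 = 0.00078125

0.00078125


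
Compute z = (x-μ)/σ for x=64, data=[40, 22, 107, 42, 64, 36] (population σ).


μ = 51.8333, σ = 27.5948
z = (64 - 51.8333)/27.5948 = 0.4409

0.4409


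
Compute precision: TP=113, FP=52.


Precision = TP/(TP+FP)
= 113/(113+52)
= 113/165 = 68.48%

68.48%


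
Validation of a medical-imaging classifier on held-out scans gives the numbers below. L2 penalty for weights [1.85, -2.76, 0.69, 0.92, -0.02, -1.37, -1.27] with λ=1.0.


‖w‖₂² = (1.85)² + (-2.76)² + (0.69)² + (0.92)² + (-0.02)² + (-1.37)² + (-1.27)²
     = 3.4225 + 7.6176 + 0.4761 + 0.8464 + 0.0004 + 1.8769 + 1.6129
     = 15.8528
λ·‖w‖₂² = 1.0·15.8528 = 15.8528

15.8528


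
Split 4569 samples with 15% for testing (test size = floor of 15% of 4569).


Test = ⌊4569·15/100⌋ = 685
Train = 4569 - 685 = 3884

Train: 3884, Test: 685


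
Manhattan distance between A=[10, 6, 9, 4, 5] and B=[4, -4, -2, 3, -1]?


d = |10-4| + |6+ 4| + |9+ 2| + |4-3| + |5+ 1|
  = 6 + 10 + 11 + 1 + 6
  = 34

34


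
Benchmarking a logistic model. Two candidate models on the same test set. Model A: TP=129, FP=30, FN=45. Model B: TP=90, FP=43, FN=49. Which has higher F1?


Model A: P=129/159=0.8113, R=129/174=0.7414, F1=2PR/(P+R)=2TP/(2TP+FP+FN)=258/333=0.7748
Model B: P=90/133=0.6767, R=90/139=0.6475, F1=2PR/(P+R)=2TP/(2TP+FP+FN)=180/272=0.6618
0.7748 > 0.6618 → Model A

Model A


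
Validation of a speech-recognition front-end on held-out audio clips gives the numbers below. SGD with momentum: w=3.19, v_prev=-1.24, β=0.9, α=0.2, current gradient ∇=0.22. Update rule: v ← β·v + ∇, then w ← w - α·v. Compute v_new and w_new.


v_new = 0.9·-1.24 + 0.22 = -1.116 + 0.22 = -0.896
w_new = 3.19 - 0.2·-0.896 = 3.19 + 0.1792 = 3.3692

v_new=-0.896, w_new=3.3692


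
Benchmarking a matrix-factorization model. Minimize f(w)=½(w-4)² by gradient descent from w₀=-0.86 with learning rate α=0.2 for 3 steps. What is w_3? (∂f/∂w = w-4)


step 1: grad = -0.86-4 = -4.86; w = -0.86 - 0.2·(-4.86) = 0.112
step 2: grad = 0.112-4 = -3.888; w = 0.112 - 0.2·(-3.888) = 0.8896
step 3: grad = 0.8896-4 = -3.1104; w = 0.8896 - 0.2·(-3.1104) = 1.51168

1.51168


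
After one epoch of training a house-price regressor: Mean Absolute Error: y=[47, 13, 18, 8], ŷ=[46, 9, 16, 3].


Absolute errors: |47-46|=1, |13-9|=4, |18-16|=2, |8-3|=5
Sum = 12
MAE = 12/4 = 3

3


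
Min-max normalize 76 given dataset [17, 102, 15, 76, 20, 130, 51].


min=15, max=130
(76-15)/(130-15) = 61/115 = 0.5304

0.5304


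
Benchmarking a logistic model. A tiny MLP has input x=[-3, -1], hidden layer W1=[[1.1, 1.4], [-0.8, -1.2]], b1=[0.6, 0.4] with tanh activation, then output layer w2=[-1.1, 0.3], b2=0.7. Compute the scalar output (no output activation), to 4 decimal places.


z1[0] = (1.1)·(-3) + (1.4)·(-1) + 0.6 = -4.1
z1[1] = (-0.8)·(-3) + (-1.2)·(-1) + 0.4 = 4.0
h = tanh(z1) = [-0.9995, 0.9993]
output = (-1.1)·(-0.9995) + (0.3)·(0.9993) + 0.7 = 2.0992

2.0992


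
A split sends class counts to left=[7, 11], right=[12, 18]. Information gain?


Parent = [19, 29], H_parent = 0.9685
H_left = 0.9641 (n=18), H_right = 0.971 (n=30)
H_children = (18/48)·0.9641 + (30/48)·0.971 = 0.9684
IG = 0.9685 - 0.9684 = 0.0001

0.0001


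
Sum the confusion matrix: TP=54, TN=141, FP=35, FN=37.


Total = TP + TN + FP + FN
= 54 + 141 + 35 + 37
= 267
(Predicted positive: 89, predicted negative: 178)

267


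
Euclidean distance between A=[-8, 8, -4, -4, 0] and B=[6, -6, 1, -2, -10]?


d = √((-8-6)² + (8+ 6)² + (-4-1)² + (-4+ 2)² + (0+ 10)²)
  = √(196 + 196 + 25 + 4 + 100)
  = √521 = 22.8254

22.8254


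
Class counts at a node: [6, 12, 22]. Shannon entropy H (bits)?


Probabilities: [6/40, 12/40, 22/40] ≈ [0.15, 0.3, 0.55]
H = -((6/40)·log₂(6/40) + (12/40)·log₂(12/40) + (22/40)·log₂(22/40))
  = 1.406 bits

1.406 bits


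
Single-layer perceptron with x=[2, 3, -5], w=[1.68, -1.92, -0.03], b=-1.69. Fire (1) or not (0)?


z = (2)·(1.68) + (3)·(-1.92) + (-5)·(-0.03) - 1.69
  = -3.94
step(z) = 0 (z<0)

0


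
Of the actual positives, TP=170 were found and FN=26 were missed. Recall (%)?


Recall = TP/(TP+FN)
= 170/(170+26)
= 170/196 = 86.73%

86.73%


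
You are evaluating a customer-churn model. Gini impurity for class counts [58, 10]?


Probabilities: [58/68, 10/68] ≈ [0.8529, 0.1471]
Σpᵢ² = (3364 + 100)/68² = 3464/4624
Gini = 1 - Σpᵢ² = 1 - 3464/4624 = 0.2509

0.2509


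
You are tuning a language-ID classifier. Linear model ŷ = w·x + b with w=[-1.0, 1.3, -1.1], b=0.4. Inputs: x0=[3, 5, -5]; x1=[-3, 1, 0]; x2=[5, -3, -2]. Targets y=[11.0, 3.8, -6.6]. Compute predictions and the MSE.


ŷ0 = (-1.0)·(3) + (1.3)·(5) + (-1.1)·(-5) + 0.4 = 9.4
ŷ1 = (-1.0)·(-3) + (1.3)·(1) + (-1.1)·(0) + 0.4 = 4.7
ŷ2 = (-1.0)·(5) + (1.3)·(-3) + (-1.1)·(-2) + 0.4 = -6.3
errors² = [2.56, 0.81, 0.09]
MSE = 3.4600/3 = 1.1533

1.1533


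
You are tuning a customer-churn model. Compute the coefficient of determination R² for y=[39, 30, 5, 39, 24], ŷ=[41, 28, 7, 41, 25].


ȳ = 27.4
SS_res = Σ(y-ŷ)² = 17
SS_tot = Σ(y-ȳ)² = 789.2
R² = 1 - SS_res/SS_tot = 1 - 0.0215 = 0.9785

0.9785


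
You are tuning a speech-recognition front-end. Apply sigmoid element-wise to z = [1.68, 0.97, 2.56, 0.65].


σ(1.68) = 1/(1+e^-1.68) = 0.8429
σ(0.97) = 1/(1+e^-0.97) = 0.7251
σ(2.56) = 1/(1+e^-2.56) = 0.9282
σ(0.65) = 1/(1+e^-0.65) = 0.657
result = [0.8429, 0.7251, 0.9282, 0.657]

[0.8429, 0.7251, 0.9282, 0.657]


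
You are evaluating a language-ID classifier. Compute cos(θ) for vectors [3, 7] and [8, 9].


A·B = 3·8 + 7·9 = 87
‖A‖ = √58 = 7.6158, ‖B‖ = √145 = 12.0416
cos = 87/(√58·√145) = 87/√8410 = 0.9487

0.9487


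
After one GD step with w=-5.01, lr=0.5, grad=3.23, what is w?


w_new = w - α·∇
= -5.01 - 0.5·3.23
= -5.01 - 1.615
= -6.625

-6.625


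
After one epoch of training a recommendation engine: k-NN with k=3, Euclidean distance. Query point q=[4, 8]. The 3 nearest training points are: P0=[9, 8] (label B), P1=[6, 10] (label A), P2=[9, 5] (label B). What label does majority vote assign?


d(q,P0) = 5.0  (label B)
d(q,P1) = 2.8284  (label A)
d(q,P2) = 5.831  (label B)
Votes: A=1, B=2
Majority → B

B


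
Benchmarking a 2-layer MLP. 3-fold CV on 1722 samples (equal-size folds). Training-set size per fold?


Fold size = 1722/3 = 574
Training per fold = 1722 - 574 = 1148

1148


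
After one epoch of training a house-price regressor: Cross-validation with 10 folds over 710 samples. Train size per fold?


Fold size = 710/10 = 71
Training per fold = 710 - 71 = 639

639


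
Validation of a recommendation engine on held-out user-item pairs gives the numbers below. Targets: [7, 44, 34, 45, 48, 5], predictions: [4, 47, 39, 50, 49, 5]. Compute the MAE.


Absolute errors: |7-4|=3, |44-47|=3, |34-39|=5, |45-50|=5, |48-49|=1, |5-5|=0
Sum = 17
MAE = 17/6 = 17/6

17/6


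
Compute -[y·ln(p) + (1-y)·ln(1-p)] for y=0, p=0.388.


BCE = -[y·ln(p) + (1-y)·ln(1-p)]
= -0 - 1·ln(1-0.388)
= -ln(0.612) = 0.491

0.491


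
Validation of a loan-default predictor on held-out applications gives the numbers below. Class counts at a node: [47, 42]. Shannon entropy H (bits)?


Probabilities: [47/89, 42/89] ≈ [0.5281, 0.4719]
H = -((47/89)·log₂(47/89) + (42/89)·log₂(42/89))
  = 0.9977 bits

0.9977 bits


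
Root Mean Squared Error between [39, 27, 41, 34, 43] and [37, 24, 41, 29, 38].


MSE = 63/5 = 12.6
RMSE = √(63/5) = 3.5496

3.5496


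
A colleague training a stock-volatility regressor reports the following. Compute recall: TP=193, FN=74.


Recall = TP/(TP+FN)
= 193/(193+74)
= 193/267 = 72.28%

72.28%


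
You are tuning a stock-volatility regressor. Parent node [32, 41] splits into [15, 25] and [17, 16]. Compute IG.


Parent = [32, 41], H_parent = 0.989
H_left = 0.9544 (n=40), H_right = 0.9993 (n=33)
H_children = (40/73)·0.9544 + (33/73)·0.9993 = 0.9747
IG = 0.989 - 0.9747 = 0.0143

0.0143


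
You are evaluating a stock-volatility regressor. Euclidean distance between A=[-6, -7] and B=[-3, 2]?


d = √((-6+ 3)² + (-7-2)²)
  = √(9 + 81)
  = √90 = 9.4868

9.4868


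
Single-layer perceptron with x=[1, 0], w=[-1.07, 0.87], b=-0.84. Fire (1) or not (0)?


z = (1)·(-1.07) + (0)·(0.87) - 0.84
  = -1.91
step(z) = 0 (z<0)

0


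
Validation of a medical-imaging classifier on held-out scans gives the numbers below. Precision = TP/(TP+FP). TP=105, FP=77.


Precision = TP/(TP+FP)
= 105/(105+77)
= 105/182 = 57.69%

57.69%


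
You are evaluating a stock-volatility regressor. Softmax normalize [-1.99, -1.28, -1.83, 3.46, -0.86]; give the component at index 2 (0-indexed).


Exponentials: e^-1.99=0.1367, e^-1.28=0.278, e^-1.83=0.1604, e^3.46=31.817, e^-0.86=0.4232
Sum = 32.8153
Softmax = [0.0042, 0.0085, 0.0049, 0.9696, 0.0129]
p[2] = 0.1604/32.8153 = 0.0049

0.0049


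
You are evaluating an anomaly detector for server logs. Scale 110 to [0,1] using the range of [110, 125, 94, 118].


min=94, max=125
(110-94)/(125-94) = 16/31 = 0.5161

0.5161


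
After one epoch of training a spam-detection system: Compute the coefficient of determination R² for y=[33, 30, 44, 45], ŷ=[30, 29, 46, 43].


ȳ = 38
SS_res = Σ(y-ŷ)² = 18
SS_tot = Σ(y-ȳ)² = 174
R² = 1 - SS_res/SS_tot = 1 - 0.1034 = 0.8966

0.8966


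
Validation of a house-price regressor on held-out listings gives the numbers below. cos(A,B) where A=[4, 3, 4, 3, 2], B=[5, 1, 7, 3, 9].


A·B = 4·5 + 3·1 + 4·7 + 3·3 + 2·9 = 78
‖A‖ = √54 = 7.3485, ‖B‖ = √165 = 12.8452
cos = 78/(√54·√165) = 78/√8910 = 0.8263

0.8263


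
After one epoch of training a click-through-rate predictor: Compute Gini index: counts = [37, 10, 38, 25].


Probabilities: [37/110, 10/110, 38/110, 25/110] ≈ [0.3364, 0.0909, 0.3455, 0.2273]
Σpᵢ² = (1369 + 100 + 1444 + 625)/110² = 3538/12100
Gini = 1 - Σpᵢ² = 1 - 3538/12100 = 0.7076

0.7076


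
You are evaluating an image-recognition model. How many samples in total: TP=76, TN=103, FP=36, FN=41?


Total = TP + TN + FP + FN
= 76 + 103 + 36 + 41
= 256
(Predicted positive: 112, predicted negative: 144)

256


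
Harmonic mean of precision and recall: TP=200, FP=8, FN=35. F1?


Precision = 200/208 = 0.9615
Recall = 200/235 = 0.8511
F1 = 2·P·R/(P+R) = 2·TP/(2·TP+FP+FN) = 400/(400+8+35) = 400/443 = 0.9029

0.9029


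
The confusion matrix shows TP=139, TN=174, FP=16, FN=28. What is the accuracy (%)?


Accuracy = (TP+TN)/(TP+TN+FP+FN)
= (139+174)/(357)
= 313/357 = 87.68%

87.68%


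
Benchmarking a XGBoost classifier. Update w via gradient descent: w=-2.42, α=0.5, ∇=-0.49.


w_new = w - α·∇
= -2.42 - 0.5·-0.49
= -2.42 + 0.245
= -2.175

-2.175


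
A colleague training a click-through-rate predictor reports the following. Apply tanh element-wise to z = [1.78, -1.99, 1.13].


tanh(1.78) = 0.9447
tanh(-1.99) = -0.9633
tanh(1.13) = 0.811
result = [0.9447, -0.9633, 0.811]

[0.9447, -0.9633, 0.811]


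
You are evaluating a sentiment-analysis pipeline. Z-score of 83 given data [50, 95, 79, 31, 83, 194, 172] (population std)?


μ = 100.5714, σ = 56.1041
z = (83 - 100.5714)/56.1041 = -0.3132

-0.3132


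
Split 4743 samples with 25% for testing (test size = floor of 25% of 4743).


Test = ⌊4743·25/100⌋ = 1185
Train = 4743 - 1185 = 3558

Train: 3558, Test: 1185


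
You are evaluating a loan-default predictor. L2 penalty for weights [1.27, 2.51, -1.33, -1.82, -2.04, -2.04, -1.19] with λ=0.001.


‖w‖₂² = (1.27)² + (2.51)² + (-1.33)² + (-1.82)² + (-2.04)² + (-2.04)² + (-1.19)²
     = 1.6129 + 6.3001 + 1.7689 + 3.3124 + 4.1616 + 4.1616 + 1.4161
     = 22.7336
λ·‖w‖₂² = 0.001·22.7336 = 0.022734

0.022734


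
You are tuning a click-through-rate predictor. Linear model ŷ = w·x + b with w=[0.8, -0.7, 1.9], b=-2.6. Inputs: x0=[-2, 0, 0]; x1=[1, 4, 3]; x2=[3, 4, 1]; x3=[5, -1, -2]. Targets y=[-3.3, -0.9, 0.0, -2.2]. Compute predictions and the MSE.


ŷ0 = (0.8)·(-2) + (-0.7)·(0) + (1.9)·(0) - 2.6 = -4.2
ŷ1 = (0.8)·(1) + (-0.7)·(4) + (1.9)·(3) - 2.6 = 1.1
ŷ2 = (0.8)·(3) + (-0.7)·(4) + (1.9)·(1) - 2.6 = -1.1
ŷ3 = (0.8)·(5) + (-0.7)·(-1) + (1.9)·(-2) - 2.6 = -1.7
errors² = [0.81, 4.0, 1.21, 0.25]
MSE = 6.2700/4 = 1.5675

1.5675


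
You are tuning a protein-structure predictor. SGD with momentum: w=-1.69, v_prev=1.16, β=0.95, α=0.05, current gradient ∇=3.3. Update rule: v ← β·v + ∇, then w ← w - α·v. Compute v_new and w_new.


v_new = 0.95·1.16 + 3.3 = 1.102 + 3.3 = 4.402
w_new = -1.69 - 0.05·4.402 = -1.69 - 0.2201 = -1.9101

v_new=4.402, w_new=-1.9101


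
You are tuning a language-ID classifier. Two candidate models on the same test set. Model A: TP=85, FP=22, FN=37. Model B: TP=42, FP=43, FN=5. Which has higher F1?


Model A: P=85/107=0.7944, R=85/122=0.6967, F1=2PR/(P+R)=2TP/(2TP+FP+FN)=170/229=0.7424
Model B: P=42/85=0.4941, R=42/47=0.8936, F1=2PR/(P+R)=2TP/(2TP+FP+FN)=84/132=0.6364
0.7424 > 0.6364 → Model A

Model A


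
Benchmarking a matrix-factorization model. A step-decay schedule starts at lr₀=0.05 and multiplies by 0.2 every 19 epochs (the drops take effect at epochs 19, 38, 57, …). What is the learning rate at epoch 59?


n_drops = ⌊59/19⌋ = 3
lr = 0.05·0.2^3 = 0.05·0.008 = 0.0004

0.0004


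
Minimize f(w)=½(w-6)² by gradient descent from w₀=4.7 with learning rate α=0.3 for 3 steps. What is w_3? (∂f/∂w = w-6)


step 1: grad = 4.7-6 = -1.3; w = 4.7 - 0.3·(-1.3) = 5.09
step 2: grad = 5.09-6 = -0.91; w = 5.09 - 0.3·(-0.91) = 5.363
step 3: grad = 5.363-6 = -0.637; w = 5.363 - 0.3·(-0.637) = 5.5541

5.5541


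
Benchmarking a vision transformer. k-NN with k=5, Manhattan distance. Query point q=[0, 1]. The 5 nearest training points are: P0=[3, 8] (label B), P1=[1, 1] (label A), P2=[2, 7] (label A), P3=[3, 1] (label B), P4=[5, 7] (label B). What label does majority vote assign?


d(q,P0) = 10  (label B)
d(q,P1) = 1  (label A)
d(q,P2) = 8  (label A)
d(q,P3) = 3  (label B)
d(q,P4) = 11  (label B)
Votes: A=2, B=3
Majority → B

B


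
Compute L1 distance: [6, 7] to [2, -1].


d = |6-2| + |7+ 1|
  = 4 + 8
  = 12

12


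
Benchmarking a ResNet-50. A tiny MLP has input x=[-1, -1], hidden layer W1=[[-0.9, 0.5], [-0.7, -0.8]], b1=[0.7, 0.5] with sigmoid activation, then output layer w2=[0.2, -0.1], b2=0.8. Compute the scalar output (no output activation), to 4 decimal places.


z1[0] = (-0.9)·(-1) + (0.5)·(-1) + 0.7 = 1.1
z1[1] = (-0.7)·(-1) + (-0.8)·(-1) + 0.5 = 2.0
h = sigmoid(z1) = [0.7503, 0.8808]
output = (0.2)·(0.7503) + (-0.1)·(0.8808) + 0.8 = 0.862

0.862


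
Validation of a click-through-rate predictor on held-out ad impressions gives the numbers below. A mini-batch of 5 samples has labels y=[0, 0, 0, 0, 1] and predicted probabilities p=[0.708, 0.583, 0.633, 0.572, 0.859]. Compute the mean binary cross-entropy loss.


L[0] = -ln(1-0.708) = -ln(0.292) = 1.231
L[1] = -ln(1-0.583) = -ln(0.417) = 0.8747
L[2] = -ln(1-0.633) = -ln(0.367) = 1.0024
L[3] = -ln(1-0.572) = -ln(0.428) = 0.8486
L[4] = -ln(0.859) = 0.152
mean = (1.231 + 0.8747 + 1.0024 + 0.8486 + 0.152)/5 = 0.8217

0.8217


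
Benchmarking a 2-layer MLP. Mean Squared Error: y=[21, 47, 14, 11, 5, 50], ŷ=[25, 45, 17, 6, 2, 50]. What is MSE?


Squared errors: (21-25)²=16, (47-45)²=4, (14-17)²=9, (11-6)²=25, (5-2)²=9, (50-50)²=0
Sum = 63
MSE = 63/6 = 21/2

21/2


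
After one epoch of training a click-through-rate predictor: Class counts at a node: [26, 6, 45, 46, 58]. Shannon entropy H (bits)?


Probabilities: [26/181, 6/181, 45/181, 46/181, 58/181] ≈ [0.1436, 0.0331, 0.2486, 0.2541, 0.3204]
H = -((26/181)·log₂(26/181) + (6/181)·log₂(6/181) + (45/181)·log₂(45/181) + (46/181)·log₂(46/181) + (58/181)·log₂(58/181))
  = 2.0927 bits

2.0927 bits


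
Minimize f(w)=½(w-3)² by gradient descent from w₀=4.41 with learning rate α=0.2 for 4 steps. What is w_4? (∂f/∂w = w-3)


step 1: grad = 4.41-3 = 1.41; w = 4.41 - 0.2·(1.41) = 4.128
step 2: grad = 4.128-3 = 1.128; w = 4.128 - 0.2·(1.128) = 3.9024
step 3: grad = 3.9024-3 = 0.9024; w = 3.9024 - 0.2·(0.9024) = 3.72192
step 4: grad = 3.72192-3 = 0.72192; w = 3.72192 - 0.2·(0.72192) = 3.577536

3.577536


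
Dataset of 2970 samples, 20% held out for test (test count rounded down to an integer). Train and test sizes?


Test = ⌊2970·20/100⌋ = 594
Train = 2970 - 594 = 2376

Train: 2376, Test: 594


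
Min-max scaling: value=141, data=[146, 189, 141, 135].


min=135, max=189
(141-135)/(189-135) = 6/54 = 0.1111

0.1111


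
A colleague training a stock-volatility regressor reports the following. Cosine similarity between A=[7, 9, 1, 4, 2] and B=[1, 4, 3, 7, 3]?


A·B = 7·1 + 9·4 + 1·3 + 4·7 + 2·3 = 80
‖A‖ = √151 = 12.2882, ‖B‖ = √84 = 9.1652
cos = 80/(√151·√84) = 80/√12684 = 0.7103

0.7103


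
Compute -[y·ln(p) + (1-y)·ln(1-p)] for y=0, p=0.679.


BCE = -[y·ln(p) + (1-y)·ln(1-p)]
= -0 - 1·ln(1-0.679)
= -ln(0.321) = 1.1363

1.1363


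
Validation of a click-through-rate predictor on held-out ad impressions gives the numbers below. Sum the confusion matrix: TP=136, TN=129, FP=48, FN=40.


Total = TP + TN + FP + FN
= 136 + 129 + 48 + 40
= 353
(Predicted positive: 184, predicted negative: 169)

353


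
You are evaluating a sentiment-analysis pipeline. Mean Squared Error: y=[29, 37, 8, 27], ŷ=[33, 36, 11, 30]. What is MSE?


Squared errors: (29-33)²=16, (37-36)²=1, (8-11)²=9, (27-30)²=9
Sum = 35
MSE = 35/4 = 35/4

35/4


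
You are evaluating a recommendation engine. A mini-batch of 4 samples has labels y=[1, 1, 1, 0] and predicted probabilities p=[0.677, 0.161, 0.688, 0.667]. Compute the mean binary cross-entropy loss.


L[0] = -ln(0.677) = 0.3901
L[1] = -ln(0.161) = 1.8264
L[2] = -ln(0.688) = 0.374
L[3] = -ln(1-0.667) = -ln(0.333) = 1.0996
mean = (0.3901 + 1.8264 + 0.374 + 1.0996)/4 = 0.9225

0.9225


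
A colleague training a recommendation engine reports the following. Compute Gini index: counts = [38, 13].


Probabilities: [38/51, 13/51] ≈ [0.7451, 0.2549]
Σpᵢ² = (1444 + 169)/51² = 1613/2601
Gini = 1 - Σpᵢ² = 1 - 1613/2601 = 0.3799

0.3799


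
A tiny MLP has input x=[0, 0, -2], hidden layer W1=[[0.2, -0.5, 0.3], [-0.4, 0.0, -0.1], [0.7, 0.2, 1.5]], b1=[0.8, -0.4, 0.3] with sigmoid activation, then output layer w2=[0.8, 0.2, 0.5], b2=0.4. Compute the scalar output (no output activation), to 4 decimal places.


z1[0] = (0.2)·(0) + (-0.5)·(0) + (0.3)·(-2) + 0.8 = 0.2
z1[1] = (-0.4)·(0) + (0.0)·(0) + (-0.1)·(-2) - 0.4 = -0.2
z1[2] = (0.7)·(0) + (0.2)·(0) + (1.5)·(-2) + 0.3 = -2.7
h = sigmoid(z1) = [0.5498, 0.4502, 0.063]
output = (0.8)·(0.5498) + (0.2)·(0.4502) + (0.5)·(0.063) + 0.4 = 0.9614

0.9614


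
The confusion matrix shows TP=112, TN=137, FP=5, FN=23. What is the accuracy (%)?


Accuracy = (TP+TN)/(TP+TN+FP+FN)
= (112+137)/(277)
= 249/277 = 89.89%

89.89%


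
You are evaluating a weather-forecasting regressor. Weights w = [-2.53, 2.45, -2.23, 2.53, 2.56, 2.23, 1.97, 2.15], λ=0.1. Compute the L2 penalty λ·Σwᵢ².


‖w‖₂² = (-2.53)² + (2.45)² + (-2.23)² + (2.53)² + (2.56)² + (2.23)² + (1.97)² + (2.15)²
     = 6.4009 + 6.0025 + 4.9729 + 6.4009 + 6.5536 + 4.9729 + 3.8809 + 4.6225
     = 43.8071
λ·‖w‖₂² = 0.1·43.8071 = 4.38071

4.38071


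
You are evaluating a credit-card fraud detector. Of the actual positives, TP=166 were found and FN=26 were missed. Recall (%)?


Recall = TP/(TP+FN)
= 166/(166+26)
= 166/192 = 86.46%

86.46%


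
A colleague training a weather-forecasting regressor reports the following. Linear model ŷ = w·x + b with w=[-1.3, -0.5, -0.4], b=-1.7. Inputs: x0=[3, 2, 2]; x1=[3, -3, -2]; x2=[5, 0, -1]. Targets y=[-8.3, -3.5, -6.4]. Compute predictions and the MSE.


ŷ0 = (-1.3)·(3) + (-0.5)·(2) + (-0.4)·(2) - 1.7 = -7.4
ŷ1 = (-1.3)·(3) + (-0.5)·(-3) + (-0.4)·(-2) - 1.7 = -3.3
ŷ2 = (-1.3)·(5) + (-0.5)·(0) + (-0.4)·(-1) - 1.7 = -7.8
errors² = [0.81, 0.04, 1.96]
MSE = 2.8100/3 = 0.9367

0.9367


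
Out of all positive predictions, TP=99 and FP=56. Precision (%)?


Precision = TP/(TP+FP)
= 99/(99+56)
= 99/155 = 63.87%

63.87%


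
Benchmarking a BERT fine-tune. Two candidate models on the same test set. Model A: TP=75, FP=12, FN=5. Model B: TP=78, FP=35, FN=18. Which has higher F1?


Model A: P=75/87=0.8621, R=75/80=0.9375, F1=2PR/(P+R)=2TP/(2TP+FP+FN)=150/167=0.8982
Model B: P=78/113=0.6903, R=78/96=0.8125, F1=2PR/(P+R)=2TP/(2TP+FP+FN)=156/209=0.7464
0.8982 > 0.7464 → Model A

Model A


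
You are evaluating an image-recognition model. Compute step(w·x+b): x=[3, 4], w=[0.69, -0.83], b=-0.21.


z = (3)·(0.69) + (4)·(-0.83) - 0.21
  = -1.46
step(z) = 0 (z<0)

0


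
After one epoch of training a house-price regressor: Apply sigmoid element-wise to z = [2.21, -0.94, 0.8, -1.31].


σ(2.21) = 1/(1+e^-2.21) = 0.9011
σ(-0.94) = 1/(1+e^0.94) = 0.2809
σ(0.8) = 1/(1+e^-0.8) = 0.69
σ(-1.31) = 1/(1+e^1.31) = 0.2125
result = [0.9011, 0.2809, 0.69, 0.2125]

[0.9011, 0.2809, 0.69, 0.2125]


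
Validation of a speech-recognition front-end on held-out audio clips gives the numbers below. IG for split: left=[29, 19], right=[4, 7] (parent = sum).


Parent = [33, 26], H_parent = 0.9898
H_left = 0.9685 (n=48), H_right = 0.9457 (n=11)
H_children = (48/59)·0.9685 + (11/59)·0.9457 = 0.9642
IG = 0.9898 - 0.9642 = 0.0256

0.0256


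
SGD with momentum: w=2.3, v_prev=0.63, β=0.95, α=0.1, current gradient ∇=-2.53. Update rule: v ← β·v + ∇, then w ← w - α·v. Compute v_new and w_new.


v_new = 0.95·0.63 - 2.53 = 0.5985 - 2.53 = -1.9315
w_new = 2.3 - 0.1·-1.9315 = 2.3 + 0.19315 = 2.49315

v_new=-1.9315, w_new=2.49315


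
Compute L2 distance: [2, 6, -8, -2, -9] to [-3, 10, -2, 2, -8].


d = √((2+ 3)² + (6-10)² + (-8+ 2)² + (-2-2)² + (-9+ 8)²)
  = √(25 + 16 + 36 + 16 + 1)
  = √94 = 9.6954

9.6954


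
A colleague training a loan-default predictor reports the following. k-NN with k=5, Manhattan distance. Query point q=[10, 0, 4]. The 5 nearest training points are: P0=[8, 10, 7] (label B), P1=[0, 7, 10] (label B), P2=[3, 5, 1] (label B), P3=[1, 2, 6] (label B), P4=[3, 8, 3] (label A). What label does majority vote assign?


d(q,P0) = 15  (label B)
d(q,P1) = 23  (label B)
d(q,P2) = 15  (label B)
d(q,P3) = 13  (label B)
d(q,P4) = 16  (label A)
Votes: A=1, B=4
Majority → B

B


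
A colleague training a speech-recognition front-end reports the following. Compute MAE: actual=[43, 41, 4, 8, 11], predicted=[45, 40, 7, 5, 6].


Absolute errors: |43-45|=2, |41-40|=1, |4-7|=3, |8-5|=3, |11-6|=5
Sum = 14
MAE = 14/5 = 14/5

14/5


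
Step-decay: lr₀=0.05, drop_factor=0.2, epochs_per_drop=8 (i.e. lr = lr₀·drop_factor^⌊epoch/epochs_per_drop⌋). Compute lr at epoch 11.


n_drops = ⌊11/8⌋ = 1
lr = 0.05·0.2^1 = 0.05·0.2 = 0.01

0.01


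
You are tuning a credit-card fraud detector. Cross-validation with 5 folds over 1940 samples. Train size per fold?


Fold size = 1940/5 = 388
Training per fold = 1940 - 388 = 1552

1552


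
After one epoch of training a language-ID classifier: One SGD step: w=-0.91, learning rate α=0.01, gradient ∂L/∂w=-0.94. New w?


w_new = w - α·∇
= -0.91 - 0.01·-0.94
= -0.91 + 0.0094
= -0.9006

-0.9006


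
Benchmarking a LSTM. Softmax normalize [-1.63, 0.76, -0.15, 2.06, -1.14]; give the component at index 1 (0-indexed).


Exponentials: e^-1.63=0.1959, e^0.76=2.1383, e^-0.15=0.8607, e^2.06=7.846, e^-1.14=0.3198
Sum = 11.3607
Softmax = [0.0172, 0.1882, 0.0758, 0.6906, 0.0282]
p[1] = 2.1383/11.3607 = 0.1882

0.1882


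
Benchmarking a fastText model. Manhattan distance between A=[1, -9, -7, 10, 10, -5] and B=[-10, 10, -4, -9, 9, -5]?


d = |1+ 10| + |-9-10| + |-7+ 4| + |10+ 9| + |10-9| + |-5+ 5|
  = 11 + 19 + 3 + 19 + 1 + 0
  = 53

53


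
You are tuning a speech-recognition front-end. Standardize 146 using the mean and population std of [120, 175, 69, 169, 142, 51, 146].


μ = 124.5714, σ = 44.4035
z = (146 - 124.5714)/44.4035 = 0.4826

0.4826


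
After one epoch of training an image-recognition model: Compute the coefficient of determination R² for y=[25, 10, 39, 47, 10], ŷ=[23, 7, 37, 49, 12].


ȳ = 26.2
SS_res = Σ(y-ŷ)² = 25
SS_tot = Σ(y-ȳ)² = 1122.8
R² = 1 - SS_res/SS_tot = 1 - 0.0223 = 0.9777

0.9777


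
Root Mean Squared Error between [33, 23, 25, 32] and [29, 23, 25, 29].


MSE = 25/4 = 6.25
RMSE = √(25/4) = 2.5

2.5


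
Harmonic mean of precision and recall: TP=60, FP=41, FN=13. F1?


Precision = 60/101 = 0.5941
Recall = 60/73 = 0.8219
F1 = 2·P·R/(P+R) = 2·TP/(2·TP+FP+FN) = 120/(120+41+13) = 120/174 = 0.6897

0.6897


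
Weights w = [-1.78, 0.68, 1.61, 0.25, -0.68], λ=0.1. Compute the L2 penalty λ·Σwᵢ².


‖w‖₂² = (-1.78)² + (0.68)² + (1.61)² + (0.25)² + (-0.68)²
     = 3.1684 + 0.4624 + 2.5921 + 0.0625 + 0.4624
     = 6.7478
λ·‖w‖₂² = 0.1·6.7478 = 0.67478

0.67478


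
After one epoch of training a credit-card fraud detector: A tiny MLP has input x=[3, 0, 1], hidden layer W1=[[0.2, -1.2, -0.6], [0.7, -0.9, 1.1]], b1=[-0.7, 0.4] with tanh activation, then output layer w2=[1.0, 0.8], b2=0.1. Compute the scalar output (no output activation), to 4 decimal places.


z1[0] = (0.2)·(3) + (-1.2)·(0) + (-0.6)·(1) - 0.7 = -0.7
z1[1] = (0.7)·(3) + (-0.9)·(0) + (1.1)·(1) + 0.4 = 3.6
h = tanh(z1) = [-0.6044, 0.9985]
output = (1.0)·(-0.6044) + (0.8)·(0.9985) + 0.1 = 0.2944

0.2944
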